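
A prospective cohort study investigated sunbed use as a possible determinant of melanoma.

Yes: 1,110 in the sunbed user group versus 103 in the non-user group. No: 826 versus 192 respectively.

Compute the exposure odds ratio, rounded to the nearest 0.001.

From the description: a = 1110, b = 826, c = 103, d = 192.
OR = (a·d)/(b·c) = (1110 × 192) / (826 × 103) = 213120 / 85078 = 2.50500
The odds of melanoma are about 2.50 times as high in the sunbed user group.

2.505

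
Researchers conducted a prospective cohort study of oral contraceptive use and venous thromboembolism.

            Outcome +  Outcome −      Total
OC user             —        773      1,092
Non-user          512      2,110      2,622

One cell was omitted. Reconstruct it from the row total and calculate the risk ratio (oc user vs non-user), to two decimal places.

1.50

The missing cell is in the exposed row: 1092 − 773 = 319.
So a = 319, b = 773, c = 512, d = 2110.
RR = [a/(a+b)] / [c/(c+d)] = (319/1092) / (512/2622) = 0.29212/0.19527 = 1.49600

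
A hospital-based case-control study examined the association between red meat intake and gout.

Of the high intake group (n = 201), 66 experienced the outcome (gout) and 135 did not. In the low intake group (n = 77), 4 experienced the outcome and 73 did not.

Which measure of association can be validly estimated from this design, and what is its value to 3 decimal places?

From the description: a = 66, b = 135, c = 4, d = 73.
This is a hospital-based case-control study: participants were sampled on outcome status, so risks in the source population cannot be estimated directly — relative risk is not valid here. The odds ratio is the appropriate measure.
OR = (a·d)/(b·c) = (66 × 73) / (135 × 4) = 4818 / 540 = 8.92222

8.922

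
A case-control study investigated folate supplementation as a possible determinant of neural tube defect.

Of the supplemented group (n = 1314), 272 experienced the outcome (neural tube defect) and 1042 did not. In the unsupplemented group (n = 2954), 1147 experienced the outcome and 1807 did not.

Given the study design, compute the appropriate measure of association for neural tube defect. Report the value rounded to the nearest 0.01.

From the description: a = 272, b = 1042, c = 1147, d = 1807.
This is a case-control study: participants were sampled on outcome status, so risks in the source population cannot be estimated directly — relative risk is not valid here. The odds ratio is the appropriate measure.
OR = (a·d)/(b·c) = (272 × 1807) / (1042 × 1147) = 491504 / 1195174 = 0.41124

0.41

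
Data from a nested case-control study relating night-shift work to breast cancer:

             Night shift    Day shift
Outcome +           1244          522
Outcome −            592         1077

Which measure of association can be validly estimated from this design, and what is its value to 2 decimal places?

4.34

Reading the table with exposure as columns: a = 1244 (Night shift, case), b = 592 (Night shift, non-case), c = 522 (Day shift, case), d = 1077.
This is a nested case-control study: participants were sampled on outcome status, so risks in the source population cannot be estimated directly — relative risk is not valid here. The odds ratio is the appropriate measure.
OR = (a·d)/(b·c) = (1244 × 1077) / (592 × 522) = 1339788 / 309024 = 4.33555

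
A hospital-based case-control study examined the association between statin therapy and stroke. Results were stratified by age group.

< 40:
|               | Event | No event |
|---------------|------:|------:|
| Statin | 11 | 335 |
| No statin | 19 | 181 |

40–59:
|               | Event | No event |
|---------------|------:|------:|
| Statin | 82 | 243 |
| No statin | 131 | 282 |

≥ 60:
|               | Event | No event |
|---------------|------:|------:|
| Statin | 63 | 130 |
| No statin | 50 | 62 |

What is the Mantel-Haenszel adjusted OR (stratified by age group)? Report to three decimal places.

0.628

OR_MH = Σ(aᵢdᵢ/nᵢ) / Σ(bᵢcᵢ/nᵢ), where nᵢ is the stratum total.
Stratum 1 (< 40): n = 546; a·d/n = 11·181/546 = 3.6465; b·c/n = 335·19/546 = 11.6575
Stratum 2 (40–59): n = 738; a·d/n = 82·282/738 = 31.3333; b·c/n = 243·131/738 = 43.1341
Stratum 3 (≥ 60): n = 305; a·d/n = 63·62/305 = 12.8066; b·c/n = 130·50/305 = 21.3115
OR_MH = (3.6465 + 31.3333 + 12.8066) / (11.6575 + 43.1341 + 21.3115) = 47.7864 / 76.1031 = 0.62792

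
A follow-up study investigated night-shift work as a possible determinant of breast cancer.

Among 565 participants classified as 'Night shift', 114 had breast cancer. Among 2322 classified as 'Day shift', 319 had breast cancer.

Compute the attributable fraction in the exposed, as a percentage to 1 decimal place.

From the description: a = 114, b = 451, c = 319, d = 2003.
Risk in exposed = 114/565 = 0.20177; risk in unexposed = 319/2322 = 0.13738.
RR = 0.20177/0.13738 = 1.46868
AR% = (RR − 1)/RR × 100 = (1.46868 − 1)/1.46868 × 100 = 31.9118%

31.9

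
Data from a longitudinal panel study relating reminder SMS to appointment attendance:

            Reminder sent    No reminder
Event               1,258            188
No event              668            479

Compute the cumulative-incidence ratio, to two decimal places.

2.32

Reading the table with exposure as columns: a = 1258 (Reminder sent, case), b = 668 (Reminder sent, non-case), c = 188 (No reminder, case), d = 479.
Risk in exposed = 1258/1926 = 0.65317; risk in unexposed = 188/667 = 0.28186.
RR = 0.65317 / 0.28186 = 2.31735
The risk among the exposed is 2.32 times that among the unexposed.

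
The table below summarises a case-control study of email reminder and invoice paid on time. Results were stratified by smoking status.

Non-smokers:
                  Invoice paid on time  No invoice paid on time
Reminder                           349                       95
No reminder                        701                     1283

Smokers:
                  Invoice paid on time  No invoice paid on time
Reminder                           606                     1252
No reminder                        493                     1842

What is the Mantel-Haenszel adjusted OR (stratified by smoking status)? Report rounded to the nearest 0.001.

2.580

OR_MH = Σ(aᵢdᵢ/nᵢ) / Σ(bᵢcᵢ/nᵢ), where nᵢ is the stratum total.
Stratum 1 (Non-smokers): n = 2428; a·d/n = 349·1283/2428 = 184.4180; b·c/n = 95·701/2428 = 27.4279
Stratum 2 (Smokers): n = 4193; a·d/n = 606·1842/4193 = 266.2180; b·c/n = 1252·493/4193 = 147.2063
OR_MH = (184.4180 + 266.2180) / (27.4279 + 147.2063) = 450.6360 / 174.6342 = 2.58046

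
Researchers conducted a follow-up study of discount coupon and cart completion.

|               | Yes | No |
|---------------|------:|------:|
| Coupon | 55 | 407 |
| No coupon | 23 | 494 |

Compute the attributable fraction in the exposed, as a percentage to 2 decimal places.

Cells: a = 55, b = 407, c = 23, d = 494.
Risk in exposed = 55/462 = 0.11905; risk in unexposed = 23/517 = 0.04449.
RR = 0.11905/0.04449 = 2.67598
AR% = (RR − 1)/RR × 100 = (2.67598 − 1)/2.67598 × 100 = 62.6306%

62.63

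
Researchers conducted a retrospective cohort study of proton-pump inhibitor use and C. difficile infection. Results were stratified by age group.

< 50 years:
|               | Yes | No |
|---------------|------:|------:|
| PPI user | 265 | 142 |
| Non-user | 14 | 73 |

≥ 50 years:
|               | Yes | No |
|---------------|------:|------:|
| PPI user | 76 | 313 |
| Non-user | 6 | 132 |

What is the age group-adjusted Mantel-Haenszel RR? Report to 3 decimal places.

4.170

RR_MH = Σ(aᵢ·n₀ᵢ/nᵢ) / Σ(cᵢ·n₁ᵢ/nᵢ), with n₁ᵢ = aᵢ+bᵢ (exposed), n₀ᵢ = cᵢ+dᵢ (unexposed), nᵢ = n₁ᵢ+n₀ᵢ.
Stratum 1 (< 50 years): n₁ = 407, n₀ = 87, n = 494; a·n₀/n = 265·87/494 = 46.6700; c·n₁/n = 14·407/494 = 11.5344
Stratum 2 (≥ 50 years): n₁ = 389, n₀ = 138, n = 527; a·n₀/n = 76·138/527 = 19.9013; c·n₁/n = 6·389/527 = 4.4288
RR_MH = (46.6700 + 19.9013) / (11.5344 + 4.4288) = 66.5714 / 15.9633 = 4.17029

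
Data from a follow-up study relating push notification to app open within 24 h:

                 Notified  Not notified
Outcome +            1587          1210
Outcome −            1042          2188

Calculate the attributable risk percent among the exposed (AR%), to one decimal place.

41.0

Reading the table with exposure as columns: a = 1587 (Notified, case), b = 1042 (Notified, non-case), c = 1210 (Not notified, case), d = 2188.
Risk in exposed = 1587/2629 = 0.60365; risk in unexposed = 1210/3398 = 0.35609.
RR = 0.60365/0.35609 = 1.69521
AR% = (RR − 1)/RR × 100 = (1.69521 − 1)/1.69521 × 100 = 41.0104%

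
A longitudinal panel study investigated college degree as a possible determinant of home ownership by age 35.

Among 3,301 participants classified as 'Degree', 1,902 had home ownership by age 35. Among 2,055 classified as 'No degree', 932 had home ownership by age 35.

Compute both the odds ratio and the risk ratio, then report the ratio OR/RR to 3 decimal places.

1.289

From the description: a = 1902, b = 1399, c = 932, d = 1123.
OR = (1902·1123)/(1399·932) = 2135946/1303868 = 1.63816
Risk in exposed = 1902/3301 = 0.57619; risk in unexposed = 932/2055 = 0.45353; RR = 1.27046
OR/RR = 1.63816 / 1.27046 = 1.28942
The outcome is not rare, so the OR lies further from 1 than the RR.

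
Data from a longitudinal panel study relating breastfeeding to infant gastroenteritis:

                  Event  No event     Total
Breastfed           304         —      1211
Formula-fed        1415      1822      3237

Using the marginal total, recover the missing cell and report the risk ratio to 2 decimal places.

The missing cell is in the exposed row: 1211 − 304 = 907.
So a = 304, b = 907, c = 1415, d = 1822.
RR = [a/(a+b)] / [c/(c+d)] = (304/1211) / (1415/3237) = 0.25103/0.43713 = 0.57427

0.57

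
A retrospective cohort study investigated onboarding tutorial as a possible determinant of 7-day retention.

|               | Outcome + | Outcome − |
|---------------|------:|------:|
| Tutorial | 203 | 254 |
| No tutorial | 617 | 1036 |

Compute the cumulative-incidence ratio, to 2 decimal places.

1.19

Cells: a = 203, b = 254, c = 617, d = 1036.
Risk in exposed = 203/457 = 0.44420; risk in unexposed = 617/1653 = 0.37326.
RR = 0.44420 / 0.37326 = 1.19006
The risk among the exposed is 1.19 times that among the unexposed.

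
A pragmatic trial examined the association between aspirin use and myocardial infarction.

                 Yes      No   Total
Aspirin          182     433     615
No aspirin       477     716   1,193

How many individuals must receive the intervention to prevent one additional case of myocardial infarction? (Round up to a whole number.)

Risk in treated group = 182/615 = 0.29593; risk in control = 477/1193 = 0.39983.
Absolute risk reduction = 0.39983 − 0.29593 = 0.10390
NNT = 1 / ARR = 1 / 0.10390 = 9.625 → round up → 10

10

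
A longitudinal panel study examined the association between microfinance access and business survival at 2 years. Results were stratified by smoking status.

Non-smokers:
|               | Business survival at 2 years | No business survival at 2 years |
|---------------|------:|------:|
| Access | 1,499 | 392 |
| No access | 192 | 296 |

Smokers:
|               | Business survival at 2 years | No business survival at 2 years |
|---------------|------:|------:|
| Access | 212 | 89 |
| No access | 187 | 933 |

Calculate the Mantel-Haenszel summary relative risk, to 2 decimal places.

RR_MH = Σ(aᵢ·n₀ᵢ/nᵢ) / Σ(cᵢ·n₁ᵢ/nᵢ), with n₁ᵢ = aᵢ+bᵢ (exposed), n₀ᵢ = cᵢ+dᵢ (unexposed), nᵢ = n₁ᵢ+n₀ᵢ.
Stratum 1 (Non-smokers): n₁ = 1891, n₀ = 488, n = 2379; a·n₀/n = 1499·488/2379 = 307.4872; c·n₁/n = 192·1891/2379 = 152.6154
Stratum 2 (Smokers): n₁ = 301, n₀ = 1120, n = 1421; a·n₀/n = 212·1120/1421 = 167.0936; c·n₁/n = 187·301/1421 = 39.6108
RR_MH = (307.4872 + 167.0936) / (152.6154 + 39.6108) = 474.5808 / 192.2262 = 2.46887

2.47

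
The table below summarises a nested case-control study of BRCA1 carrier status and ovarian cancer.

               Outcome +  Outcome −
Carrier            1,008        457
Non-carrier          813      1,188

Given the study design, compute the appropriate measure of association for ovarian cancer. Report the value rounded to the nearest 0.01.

Cells: a = 1008, b = 457, c = 813, d = 1188.
This is a nested case-control study: participants were sampled on outcome status, so risks in the source population cannot be estimated directly — relative risk is not valid here. The odds ratio is the appropriate measure.
OR = (a·d)/(b·c) = (1008 × 1188) / (457 × 813) = 1197504 / 371541 = 3.22307

3.22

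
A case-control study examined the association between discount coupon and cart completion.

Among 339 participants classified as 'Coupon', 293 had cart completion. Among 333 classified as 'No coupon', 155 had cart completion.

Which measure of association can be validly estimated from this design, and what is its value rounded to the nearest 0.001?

From the description: a = 293, b = 46, c = 155, d = 178.
This is a case-control study: participants were sampled on outcome status, so risks in the source population cannot be estimated directly — relative risk is not valid here. The odds ratio is the appropriate measure.
OR = (a·d)/(b·c) = (293 × 178) / (46 × 155) = 52154 / 7130 = 7.31473

7.315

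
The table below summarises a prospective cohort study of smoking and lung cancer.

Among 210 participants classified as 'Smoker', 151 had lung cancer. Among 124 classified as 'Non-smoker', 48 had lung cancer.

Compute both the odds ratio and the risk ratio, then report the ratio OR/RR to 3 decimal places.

2.182

From the description: a = 151, b = 59, c = 48, d = 76.
OR = (151·76)/(59·48) = 11476/2832 = 4.05226
Risk in exposed = 151/210 = 0.71905; risk in unexposed = 48/124 = 0.38710; RR = 1.85754
OR/RR = 4.05226 / 1.85754 = 2.18152
The outcome is not rare, so the OR lies further from 1 than the RR.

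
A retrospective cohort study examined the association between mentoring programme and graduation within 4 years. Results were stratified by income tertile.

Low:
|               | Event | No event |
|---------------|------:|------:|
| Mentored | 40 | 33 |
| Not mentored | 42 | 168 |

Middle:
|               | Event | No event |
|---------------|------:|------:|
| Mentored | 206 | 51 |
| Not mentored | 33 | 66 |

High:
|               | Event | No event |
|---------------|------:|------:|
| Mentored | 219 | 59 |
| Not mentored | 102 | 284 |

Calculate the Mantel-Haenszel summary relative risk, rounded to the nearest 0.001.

RR_MH = Σ(aᵢ·n₀ᵢ/nᵢ) / Σ(cᵢ·n₁ᵢ/nᵢ), with n₁ᵢ = aᵢ+bᵢ (exposed), n₀ᵢ = cᵢ+dᵢ (unexposed), nᵢ = n₁ᵢ+n₀ᵢ.
Stratum 1 (Low): n₁ = 73, n₀ = 210, n = 283; a·n₀/n = 40·210/283 = 29.6820; c·n₁/n = 42·73/283 = 10.8339
Stratum 2 (Middle): n₁ = 257, n₀ = 99, n = 356; a·n₀/n = 206·99/356 = 57.2865; c·n₁/n = 33·257/356 = 23.8230
Stratum 3 (High): n₁ = 278, n₀ = 386, n = 664; a·n₀/n = 219·386/664 = 127.3102; c·n₁/n = 102·278/664 = 42.7048
RR_MH = (29.6820 + 57.2865 + 127.3102) / (10.8339 + 23.8230 + 42.7048) = 214.2787 / 77.3618 = 2.76983

2.770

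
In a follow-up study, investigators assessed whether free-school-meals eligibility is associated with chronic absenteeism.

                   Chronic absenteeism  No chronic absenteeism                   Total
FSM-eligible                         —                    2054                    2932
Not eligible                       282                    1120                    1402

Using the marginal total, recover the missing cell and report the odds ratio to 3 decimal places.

1.698

The missing cell is in the exposed row: 2932 − 2054 = 878.
So a = 878, b = 2054, c = 282, d = 1120.
OR = (a·d)/(b·c) = (878 × 1120) / (2054 × 282) = 983360 / 579228 = 1.69771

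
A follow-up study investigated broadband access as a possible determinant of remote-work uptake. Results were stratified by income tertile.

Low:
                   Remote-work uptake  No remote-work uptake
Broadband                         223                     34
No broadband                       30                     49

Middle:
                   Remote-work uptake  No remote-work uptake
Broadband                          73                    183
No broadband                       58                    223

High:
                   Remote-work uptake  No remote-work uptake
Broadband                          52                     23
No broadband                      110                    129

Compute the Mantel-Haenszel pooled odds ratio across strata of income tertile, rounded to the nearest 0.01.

2.73

OR_MH = Σ(aᵢdᵢ/nᵢ) / Σ(bᵢcᵢ/nᵢ), where nᵢ is the stratum total.
Stratum 1 (Low): n = 336; a·d/n = 223·49/336 = 32.5208; b·c/n = 34·30/336 = 3.0357
Stratum 2 (Middle): n = 537; a·d/n = 73·223/537 = 30.3147; b·c/n = 183·58/537 = 19.7654
Stratum 3 (High): n = 314; a·d/n = 52·129/314 = 21.3631; b·c/n = 23·110/314 = 8.0573
OR_MH = (32.5208 + 30.3147 + 21.3631) / (3.0357 + 19.7654 + 8.0573) = 84.1986 / 30.8584 = 2.72855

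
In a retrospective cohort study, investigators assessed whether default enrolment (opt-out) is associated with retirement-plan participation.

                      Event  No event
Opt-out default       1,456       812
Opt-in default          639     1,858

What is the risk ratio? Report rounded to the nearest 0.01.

Cells: a = 1456, b = 812, c = 639, d = 1858.
Risk in exposed = 1456/2268 = 0.64198; risk in unexposed = 639/2497 = 0.25591.
RR = 0.64198 / 0.25591 = 2.50863
The risk among the exposed is 2.51 times that among the unexposed.

2.51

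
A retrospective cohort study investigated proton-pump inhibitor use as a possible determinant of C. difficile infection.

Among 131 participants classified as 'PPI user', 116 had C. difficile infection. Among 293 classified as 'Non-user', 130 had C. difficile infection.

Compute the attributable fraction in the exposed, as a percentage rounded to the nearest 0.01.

From the description: a = 116, b = 15, c = 130, d = 163.
Risk in exposed = 116/131 = 0.88550; risk in unexposed = 130/293 = 0.44369.
RR = 0.88550/0.44369 = 1.99577
AR% = (RR − 1)/RR × 100 = (1.99577 − 1)/1.99577 × 100 = 49.8941%

49.89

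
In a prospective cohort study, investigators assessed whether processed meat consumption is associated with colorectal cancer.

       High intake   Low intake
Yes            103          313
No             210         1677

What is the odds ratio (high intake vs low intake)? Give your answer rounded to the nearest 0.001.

Reading the table with exposure as columns: a = 103 (High intake, case), b = 210 (High intake, non-case), c = 313 (Low intake, case), d = 1677.
OR = (a·d)/(b·c) = (103 × 1677) / (210 × 313) = 172731 / 65730 = 2.62789
The odds of colorectal cancer are about 2.63 times as high in the high intake group.

2.628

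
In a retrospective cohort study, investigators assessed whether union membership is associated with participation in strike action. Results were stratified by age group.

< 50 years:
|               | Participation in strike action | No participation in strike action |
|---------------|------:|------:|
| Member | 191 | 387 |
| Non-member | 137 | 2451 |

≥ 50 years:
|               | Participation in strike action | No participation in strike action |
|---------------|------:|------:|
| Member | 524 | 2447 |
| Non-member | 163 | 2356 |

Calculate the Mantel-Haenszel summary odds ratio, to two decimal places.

OR_MH = Σ(aᵢdᵢ/nᵢ) / Σ(bᵢcᵢ/nᵢ), where nᵢ is the stratum total.
Stratum 1 (< 50 years): n = 3166; a·d/n = 191·2451/3166 = 147.8651; b·c/n = 387·137/3166 = 16.7464
Stratum 2 (≥ 50 years): n = 5490; a·d/n = 524·2356/5490 = 224.8714; b·c/n = 2447·163/5490 = 72.6523
OR_MH = (147.8651 + 224.8714) / (16.7464 + 72.6523) = 372.7365 / 89.3986 = 4.16938

4.17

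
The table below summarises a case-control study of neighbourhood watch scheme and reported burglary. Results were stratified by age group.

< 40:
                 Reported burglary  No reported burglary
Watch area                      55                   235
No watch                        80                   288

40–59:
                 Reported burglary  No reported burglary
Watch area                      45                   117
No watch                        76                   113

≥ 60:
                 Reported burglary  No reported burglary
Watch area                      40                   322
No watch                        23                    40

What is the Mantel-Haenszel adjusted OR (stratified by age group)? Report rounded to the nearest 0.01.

0.59

OR_MH = Σ(aᵢdᵢ/nᵢ) / Σ(bᵢcᵢ/nᵢ), where nᵢ is the stratum total.
Stratum 1 (< 40): n = 658; a·d/n = 55·288/658 = 24.0729; b·c/n = 235·80/658 = 28.5714
Stratum 2 (40–59): n = 351; a·d/n = 45·113/351 = 14.4872; b·c/n = 117·76/351 = 25.3333
Stratum 3 (≥ 60): n = 425; a·d/n = 40·40/425 = 3.7647; b·c/n = 322·23/425 = 17.4259
OR_MH = (24.0729 + 14.4872 + 3.7647) / (28.5714 + 25.3333 + 17.4259) = 42.3248 / 71.3306 = 0.59336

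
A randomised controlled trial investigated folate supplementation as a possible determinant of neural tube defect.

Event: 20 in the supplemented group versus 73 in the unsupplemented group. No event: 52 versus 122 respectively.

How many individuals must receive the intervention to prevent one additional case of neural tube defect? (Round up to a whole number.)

Risk in treated group = 20/72 = 0.27778; risk in control = 73/195 = 0.37436.
Absolute risk reduction = 0.37436 − 0.27778 = 0.09658
NNT = 1 / ARR = 1 / 0.09658 = 10.354 → round up → 11

11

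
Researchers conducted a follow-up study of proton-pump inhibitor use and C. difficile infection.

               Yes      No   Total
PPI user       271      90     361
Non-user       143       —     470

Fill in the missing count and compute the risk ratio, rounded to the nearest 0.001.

2.467

The missing cell is in the unexposed row: 470 − 143 = 327.
So a = 271, b = 90, c = 143, d = 327.
RR = [a/(a+b)] / [c/(c+d)] = (271/361) / (143/470) = 0.75069/0.30426 = 2.46731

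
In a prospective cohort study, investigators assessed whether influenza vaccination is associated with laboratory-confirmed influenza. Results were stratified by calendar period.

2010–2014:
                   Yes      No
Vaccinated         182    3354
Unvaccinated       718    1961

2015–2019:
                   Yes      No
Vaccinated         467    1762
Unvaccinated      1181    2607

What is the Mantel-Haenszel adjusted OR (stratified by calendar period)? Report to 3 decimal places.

0.354

OR_MH = Σ(aᵢdᵢ/nᵢ) / Σ(bᵢcᵢ/nᵢ), where nᵢ is the stratum total.
Stratum 1 (2010–2014): n = 6215; a·d/n = 182·1961/6215 = 57.4259; b·c/n = 3354·718/6215 = 387.4774
Stratum 2 (2015–2019): n = 6017; a·d/n = 467·2607/6017 = 202.3382; b·c/n = 1762·1181/6017 = 345.8405
OR_MH = (57.4259 + 202.3382) / (387.4774 + 345.8405) = 259.7641 / 733.3178 = 0.35423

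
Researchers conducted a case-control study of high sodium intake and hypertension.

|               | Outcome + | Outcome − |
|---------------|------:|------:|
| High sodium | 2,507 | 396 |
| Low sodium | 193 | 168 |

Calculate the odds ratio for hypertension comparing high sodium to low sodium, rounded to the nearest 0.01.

Cells: a = 2507, b = 396, c = 193, d = 168.
OR = (a·d)/(b·c) = (2507 × 168) / (396 × 193) = 421176 / 76428 = 5.51076
The odds of hypertension are about 5.51 times as high in the high sodium group.

5.51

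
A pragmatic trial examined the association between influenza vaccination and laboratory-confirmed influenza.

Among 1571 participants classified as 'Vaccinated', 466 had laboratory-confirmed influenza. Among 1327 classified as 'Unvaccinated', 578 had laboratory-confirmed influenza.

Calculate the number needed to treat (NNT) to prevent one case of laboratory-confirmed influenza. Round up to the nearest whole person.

Risk in treated group = 466/1571 = 0.29663; risk in control = 578/1327 = 0.43557.
Absolute risk reduction = 0.43557 − 0.29663 = 0.13894
NNT = 1 / ARR = 1 / 0.13894 = 7.197 → round up → 8

8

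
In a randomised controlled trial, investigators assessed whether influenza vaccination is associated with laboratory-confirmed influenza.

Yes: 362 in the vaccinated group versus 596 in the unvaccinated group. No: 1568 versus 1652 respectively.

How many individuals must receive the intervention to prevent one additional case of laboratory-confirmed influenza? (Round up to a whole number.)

13

Risk in treated group = 362/1930 = 0.18756; risk in control = 596/2248 = 0.26512.
Absolute risk reduction = 0.26512 − 0.18756 = 0.07756
NNT = 1 / ARR = 1 / 0.07756 = 12.893 → round up → 13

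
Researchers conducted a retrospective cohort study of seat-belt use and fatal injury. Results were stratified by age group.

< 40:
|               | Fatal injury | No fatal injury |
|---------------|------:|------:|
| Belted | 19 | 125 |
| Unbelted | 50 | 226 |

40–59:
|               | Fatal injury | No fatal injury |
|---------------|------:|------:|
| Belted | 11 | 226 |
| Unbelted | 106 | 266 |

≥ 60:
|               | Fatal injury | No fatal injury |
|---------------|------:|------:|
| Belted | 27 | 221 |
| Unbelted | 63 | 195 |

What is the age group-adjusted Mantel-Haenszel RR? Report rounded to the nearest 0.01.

0.37

RR_MH = Σ(aᵢ·n₀ᵢ/nᵢ) / Σ(cᵢ·n₁ᵢ/nᵢ), with n₁ᵢ = aᵢ+bᵢ (exposed), n₀ᵢ = cᵢ+dᵢ (unexposed), nᵢ = n₁ᵢ+n₀ᵢ.
Stratum 1 (< 40): n₁ = 144, n₀ = 276, n = 420; a·n₀/n = 19·276/420 = 12.4857; c·n₁/n = 50·144/420 = 17.1429
Stratum 2 (40–59): n₁ = 237, n₀ = 372, n = 609; a·n₀/n = 11·372/609 = 6.7192; c·n₁/n = 106·237/609 = 41.2512
Stratum 3 (≥ 60): n₁ = 248, n₀ = 258, n = 506; a·n₀/n = 27·258/506 = 13.7668; c·n₁/n = 63·248/506 = 30.8775
RR_MH = (12.4857 + 6.7192 + 13.7668) / (17.1429 + 41.2512 + 30.8775) = 32.9717 / 89.2716 = 0.36934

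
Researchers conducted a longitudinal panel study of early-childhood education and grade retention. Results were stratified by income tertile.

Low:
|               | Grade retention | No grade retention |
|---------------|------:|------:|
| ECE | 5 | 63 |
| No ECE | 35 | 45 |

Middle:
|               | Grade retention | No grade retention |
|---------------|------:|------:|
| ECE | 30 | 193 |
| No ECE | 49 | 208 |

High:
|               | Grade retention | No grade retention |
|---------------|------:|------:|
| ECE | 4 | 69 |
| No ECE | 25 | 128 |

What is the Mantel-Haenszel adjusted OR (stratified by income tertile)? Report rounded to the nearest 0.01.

0.40

OR_MH = Σ(aᵢdᵢ/nᵢ) / Σ(bᵢcᵢ/nᵢ), where nᵢ is the stratum total.
Stratum 1 (Low): n = 148; a·d/n = 5·45/148 = 1.5203; b·c/n = 63·35/148 = 14.8986
Stratum 2 (Middle): n = 480; a·d/n = 30·208/480 = 13.0000; b·c/n = 193·49/480 = 19.7021
Stratum 3 (High): n = 226; a·d/n = 4·128/226 = 2.2655; b·c/n = 69·25/226 = 7.6327
OR_MH = (1.5203 + 13.0000 + 2.2655) / (14.8986 + 19.7021 + 7.6327) = 16.7858 / 42.2335 = 0.39745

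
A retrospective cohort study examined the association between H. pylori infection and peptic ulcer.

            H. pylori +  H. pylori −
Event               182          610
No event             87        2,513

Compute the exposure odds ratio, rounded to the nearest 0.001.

Reading the table with exposure as columns: a = 182 (H. pylori +, case), b = 87 (H. pylori +, non-case), c = 610 (H. pylori −, case), d = 2513.
OR = (a·d)/(b·c) = (182 × 2513) / (87 × 610) = 457366 / 53070 = 8.61816
The odds of peptic ulcer are about 8.62 times as high in the h. pylori + group.

8.618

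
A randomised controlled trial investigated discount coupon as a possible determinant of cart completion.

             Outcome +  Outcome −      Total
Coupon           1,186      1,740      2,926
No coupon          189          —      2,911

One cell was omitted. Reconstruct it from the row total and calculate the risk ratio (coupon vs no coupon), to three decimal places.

The missing cell is in the unexposed row: 2911 − 189 = 2722.
So a = 1186, b = 1740, c = 189, d = 2722.
RR = [a/(a+b)] / [c/(c+d)] = (1186/2926) / (189/2911) = 0.40533/0.06493 = 6.24296

6.243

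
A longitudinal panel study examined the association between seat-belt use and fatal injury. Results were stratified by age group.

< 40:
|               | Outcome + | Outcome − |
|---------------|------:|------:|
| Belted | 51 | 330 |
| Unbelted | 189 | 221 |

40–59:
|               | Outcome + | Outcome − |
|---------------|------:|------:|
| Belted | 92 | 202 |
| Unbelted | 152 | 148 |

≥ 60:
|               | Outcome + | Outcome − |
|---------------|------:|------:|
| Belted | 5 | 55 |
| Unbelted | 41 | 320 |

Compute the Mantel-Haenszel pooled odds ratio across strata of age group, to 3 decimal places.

0.301

OR_MH = Σ(aᵢdᵢ/nᵢ) / Σ(bᵢcᵢ/nᵢ), where nᵢ is the stratum total.
Stratum 1 (< 40): n = 791; a·d/n = 51·221/791 = 14.2491; b·c/n = 330·189/791 = 78.8496
Stratum 2 (40–59): n = 594; a·d/n = 92·148/594 = 22.9226; b·c/n = 202·152/594 = 51.6902
Stratum 3 (≥ 60): n = 421; a·d/n = 5·320/421 = 3.8005; b·c/n = 55·41/421 = 5.3563
OR_MH = (14.2491 + 22.9226 + 3.8005) / (78.8496 + 51.6902 + 5.3563) = 40.9721 / 135.8961 = 0.30150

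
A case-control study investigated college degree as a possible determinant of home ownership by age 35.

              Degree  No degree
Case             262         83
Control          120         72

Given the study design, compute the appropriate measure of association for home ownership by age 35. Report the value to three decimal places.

Reading the table with exposure as columns: a = 262 (Degree, case), b = 120 (Degree, non-case), c = 83 (No degree, case), d = 72.
This is a case-control study: participants were sampled on outcome status, so risks in the source population cannot be estimated directly — relative risk is not valid here. The odds ratio is the appropriate measure.
OR = (a·d)/(b·c) = (262 × 72) / (120 × 83) = 18864 / 9960 = 1.89398

1.894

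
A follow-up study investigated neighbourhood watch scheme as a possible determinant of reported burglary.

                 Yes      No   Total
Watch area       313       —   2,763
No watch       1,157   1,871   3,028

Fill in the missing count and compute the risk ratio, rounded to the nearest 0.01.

0.30

The missing cell is in the exposed row: 2763 − 313 = 2450.
So a = 313, b = 2450, c = 1157, d = 1871.
RR = [a/(a+b)] / [c/(c+d)] = (313/2763) / (1157/3028) = 0.11328/0.38210 = 0.29647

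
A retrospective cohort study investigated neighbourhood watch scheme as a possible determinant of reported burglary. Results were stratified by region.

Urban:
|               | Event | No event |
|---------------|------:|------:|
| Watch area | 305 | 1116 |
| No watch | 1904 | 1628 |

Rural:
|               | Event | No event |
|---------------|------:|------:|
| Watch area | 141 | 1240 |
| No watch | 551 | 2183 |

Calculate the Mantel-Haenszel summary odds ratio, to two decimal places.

OR_MH = Σ(aᵢdᵢ/nᵢ) / Σ(bᵢcᵢ/nᵢ), where nᵢ is the stratum total.
Stratum 1 (Urban): n = 4953; a·d/n = 305·1628/4953 = 100.2504; b·c/n = 1116·1904/4953 = 429.0055
Stratum 2 (Rural): n = 4115; a·d/n = 141·2183/4115 = 74.8002; b·c/n = 1240·551/4115 = 166.0365
OR_MH = (100.2504 + 74.8002) / (429.0055 + 166.0365) = 175.0506 / 595.0419 = 0.29418

0.29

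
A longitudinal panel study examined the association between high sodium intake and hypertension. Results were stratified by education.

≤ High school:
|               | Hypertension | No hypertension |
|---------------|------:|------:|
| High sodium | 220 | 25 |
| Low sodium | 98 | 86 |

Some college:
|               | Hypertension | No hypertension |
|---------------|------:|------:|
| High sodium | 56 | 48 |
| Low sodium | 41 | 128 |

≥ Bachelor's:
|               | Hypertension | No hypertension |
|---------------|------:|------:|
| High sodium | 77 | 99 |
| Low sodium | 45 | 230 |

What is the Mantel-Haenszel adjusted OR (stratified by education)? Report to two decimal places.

OR_MH = Σ(aᵢdᵢ/nᵢ) / Σ(bᵢcᵢ/nᵢ), where nᵢ is the stratum total.
Stratum 1 (≤ High school): n = 429; a·d/n = 220·86/429 = 44.1026; b·c/n = 25·98/429 = 5.7110
Stratum 2 (Some college): n = 273; a·d/n = 56·128/273 = 26.2564; b·c/n = 48·41/273 = 7.2088
Stratum 3 (≥ Bachelor's): n = 451; a·d/n = 77·230/451 = 39.2683; b·c/n = 99·45/451 = 9.8780
OR_MH = (44.1026 + 26.2564 + 39.2683) / (5.7110 + 7.2088 + 9.8780) = 109.6273 / 22.7978 = 4.80868

4.81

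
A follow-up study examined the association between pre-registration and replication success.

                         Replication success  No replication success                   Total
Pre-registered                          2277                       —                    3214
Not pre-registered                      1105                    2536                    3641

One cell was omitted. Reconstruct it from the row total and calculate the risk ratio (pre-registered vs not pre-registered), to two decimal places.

The missing cell is in the exposed row: 3214 − 2277 = 937.
So a = 2277, b = 937, c = 1105, d = 2536.
RR = [a/(a+b)] / [c/(c+d)] = (2277/3214) / (1105/3641) = 0.70846/0.30349 = 2.33440

2.33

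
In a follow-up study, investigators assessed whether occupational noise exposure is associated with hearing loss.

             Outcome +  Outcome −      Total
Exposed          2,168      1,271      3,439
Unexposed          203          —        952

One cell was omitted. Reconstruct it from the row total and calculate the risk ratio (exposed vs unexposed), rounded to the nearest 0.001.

2.956

The missing cell is in the unexposed row: 952 − 203 = 749.
So a = 2168, b = 1271, c = 203, d = 749.
RR = [a/(a+b)] / [c/(c+d)] = (2168/3439) / (203/952) = 0.63042/0.21324 = 2.95643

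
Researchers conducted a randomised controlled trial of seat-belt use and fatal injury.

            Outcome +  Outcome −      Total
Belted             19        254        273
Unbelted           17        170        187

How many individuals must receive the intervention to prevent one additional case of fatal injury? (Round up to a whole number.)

Risk in treated group = 19/273 = 0.06960; risk in control = 17/187 = 0.09091.
Absolute risk reduction = 0.09091 − 0.06960 = 0.02131
NNT = 1 / ARR = 1 / 0.02131 = 46.922 → round up → 47

47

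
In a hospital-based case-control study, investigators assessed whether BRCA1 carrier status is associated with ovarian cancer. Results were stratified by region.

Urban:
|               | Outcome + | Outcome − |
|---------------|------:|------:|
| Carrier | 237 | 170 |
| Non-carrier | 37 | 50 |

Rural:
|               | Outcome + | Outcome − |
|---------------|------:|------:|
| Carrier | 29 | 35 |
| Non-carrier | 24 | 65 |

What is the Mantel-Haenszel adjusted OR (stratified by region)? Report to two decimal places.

OR_MH = Σ(aᵢdᵢ/nᵢ) / Σ(bᵢcᵢ/nᵢ), where nᵢ is the stratum total.
Stratum 1 (Urban): n = 494; a·d/n = 237·50/494 = 23.9879; b·c/n = 170·37/494 = 12.7328
Stratum 2 (Rural): n = 153; a·d/n = 29·65/153 = 12.3203; b·c/n = 35·24/153 = 5.4902
OR_MH = (23.9879 + 12.3203) / (12.7328 + 5.4902) = 36.3081 / 18.2230 = 1.99243

1.99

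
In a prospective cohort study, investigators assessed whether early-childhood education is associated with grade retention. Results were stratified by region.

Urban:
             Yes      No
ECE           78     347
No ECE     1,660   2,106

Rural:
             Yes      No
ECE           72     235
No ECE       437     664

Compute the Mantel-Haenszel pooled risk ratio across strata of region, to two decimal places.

RR_MH = Σ(aᵢ·n₀ᵢ/nᵢ) / Σ(cᵢ·n₁ᵢ/nᵢ), with n₁ᵢ = aᵢ+bᵢ (exposed), n₀ᵢ = cᵢ+dᵢ (unexposed), nᵢ = n₁ᵢ+n₀ᵢ.
Stratum 1 (Urban): n₁ = 425, n₀ = 3766, n = 4191; a·n₀/n = 78·3766/4191 = 70.0902; c·n₁/n = 1660·425/4191 = 168.3369
Stratum 2 (Rural): n₁ = 307, n₀ = 1101, n = 1408; a·n₀/n = 72·1101/1408 = 56.3011; c·n₁/n = 437·307/1408 = 95.2834
RR_MH = (70.0902 + 56.3011) / (168.3369 + 95.2834) = 126.3913 / 263.6203 = 0.47944

0.48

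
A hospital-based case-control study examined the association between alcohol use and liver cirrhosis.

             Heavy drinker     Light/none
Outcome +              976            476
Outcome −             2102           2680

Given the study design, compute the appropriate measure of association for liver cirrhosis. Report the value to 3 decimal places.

2.614

Reading the table with exposure as columns: a = 976 (Heavy drinker, case), b = 2102 (Heavy drinker, non-case), c = 476 (Light/none, case), d = 2680.
This is a hospital-based case-control study: participants were sampled on outcome status, so risks in the source population cannot be estimated directly — relative risk is not valid here. The odds ratio is the appropriate measure.
OR = (a·d)/(b·c) = (976 × 2680) / (2102 × 476) = 2615680 / 1000552 = 2.61424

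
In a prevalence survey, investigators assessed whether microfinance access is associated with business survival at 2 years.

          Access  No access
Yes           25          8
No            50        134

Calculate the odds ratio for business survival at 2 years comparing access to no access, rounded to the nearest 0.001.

Reading the table with exposure as columns: a = 25 (Access, case), b = 50 (Access, non-case), c = 8 (No access, case), d = 134.
OR = (a·d)/(b·c) = (25 × 134) / (50 × 8) = 3350 / 400 = 8.37500
The odds of business survival at 2 years are about 8.38 times as high in the access group.

8.375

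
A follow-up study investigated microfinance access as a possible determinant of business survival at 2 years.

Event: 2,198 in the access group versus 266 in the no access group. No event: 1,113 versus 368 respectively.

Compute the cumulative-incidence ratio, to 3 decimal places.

From the description: a = 2198, b = 1113, c = 266, d = 368.
Risk in exposed = 2198/3311 = 0.66385; risk in unexposed = 266/634 = 0.41956.
RR = 0.66385 / 0.41956 = 1.58225
The risk among the exposed is 1.58 times that among the unexposed.

1.582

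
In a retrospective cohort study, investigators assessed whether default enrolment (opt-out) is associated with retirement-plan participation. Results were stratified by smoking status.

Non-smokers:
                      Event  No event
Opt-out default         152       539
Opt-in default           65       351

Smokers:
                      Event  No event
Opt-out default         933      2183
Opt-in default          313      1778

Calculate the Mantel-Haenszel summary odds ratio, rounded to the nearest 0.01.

2.25

OR_MH = Σ(aᵢdᵢ/nᵢ) / Σ(bᵢcᵢ/nᵢ), where nᵢ is the stratum total.
Stratum 1 (Non-smokers): n = 1107; a·d/n = 152·351/1107 = 48.1951; b·c/n = 539·65/1107 = 31.6486
Stratum 2 (Smokers): n = 5207; a·d/n = 933·1778/5207 = 318.5854; b·c/n = 2183·313/5207 = 131.2232
OR_MH = (48.1951 + 318.5854) / (31.6486 + 131.2232) = 366.7805 / 162.8718 = 2.25196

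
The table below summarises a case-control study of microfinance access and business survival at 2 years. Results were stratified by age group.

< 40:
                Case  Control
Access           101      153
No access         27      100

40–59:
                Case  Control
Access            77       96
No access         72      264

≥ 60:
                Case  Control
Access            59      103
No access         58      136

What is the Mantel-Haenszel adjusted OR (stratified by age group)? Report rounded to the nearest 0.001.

2.160

OR_MH = Σ(aᵢdᵢ/nᵢ) / Σ(bᵢcᵢ/nᵢ), where nᵢ is the stratum total.
Stratum 1 (< 40): n = 381; a·d/n = 101·100/381 = 26.5092; b·c/n = 153·27/381 = 10.8425
Stratum 2 (40–59): n = 509; a·d/n = 77·264/509 = 39.9371; b·c/n = 96·72/509 = 13.5796
Stratum 3 (≥ 60): n = 356; a·d/n = 59·136/356 = 22.5393; b·c/n = 103·58/356 = 16.7809
OR_MH = (26.5092 + 39.9371 + 22.5393) / (10.8425 + 13.5796 + 16.7809) = 88.9856 / 41.2030 = 2.15969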